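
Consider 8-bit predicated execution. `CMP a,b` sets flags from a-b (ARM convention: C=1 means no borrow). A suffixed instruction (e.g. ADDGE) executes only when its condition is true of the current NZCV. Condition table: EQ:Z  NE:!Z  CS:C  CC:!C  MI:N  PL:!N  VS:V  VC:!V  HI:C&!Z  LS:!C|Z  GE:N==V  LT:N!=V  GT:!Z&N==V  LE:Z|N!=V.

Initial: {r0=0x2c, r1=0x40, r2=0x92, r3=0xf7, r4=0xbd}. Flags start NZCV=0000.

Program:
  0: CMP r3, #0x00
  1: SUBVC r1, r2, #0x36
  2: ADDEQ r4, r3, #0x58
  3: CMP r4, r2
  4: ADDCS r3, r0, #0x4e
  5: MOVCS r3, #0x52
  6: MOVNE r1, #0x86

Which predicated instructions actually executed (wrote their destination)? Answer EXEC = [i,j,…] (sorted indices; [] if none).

EXEC = [1,4,5,6]

0: ✓ CMP  NZCV=1010
1: ✓ SUBVC  r1←0x5c
2: · ADDEQ
3: ✓ CMP  NZCV=0010
4: ✓ ADDCS  r3←0x7a
5: ✓ MOVCS  r3←0x52
6: ✓ MOVNE  r1←0x86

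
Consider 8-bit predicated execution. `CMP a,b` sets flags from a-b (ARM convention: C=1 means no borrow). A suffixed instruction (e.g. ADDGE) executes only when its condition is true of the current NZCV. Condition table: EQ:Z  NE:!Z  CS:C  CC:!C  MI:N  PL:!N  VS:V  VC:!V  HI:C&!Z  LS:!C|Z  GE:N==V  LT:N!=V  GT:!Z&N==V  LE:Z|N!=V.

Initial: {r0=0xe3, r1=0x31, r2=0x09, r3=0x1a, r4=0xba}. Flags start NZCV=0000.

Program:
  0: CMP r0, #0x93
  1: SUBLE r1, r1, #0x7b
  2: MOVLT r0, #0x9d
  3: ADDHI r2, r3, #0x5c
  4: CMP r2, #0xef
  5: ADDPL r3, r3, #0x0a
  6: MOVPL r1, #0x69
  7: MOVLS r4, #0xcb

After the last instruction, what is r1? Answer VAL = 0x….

VAL = 0x31

[0] flags=0010 → (cmp)
[1] flags=0010 LE?F → skip
[2] flags=0010 LT?F → skip
[3] flags=0010 HI?T → r2=0x76
[4] flags=1001 → (cmp)
[5] flags=1001 PL?F → skip
[6] flags=1001 PL?F → skip
[7] flags=1001 LS?T → r4=0xcb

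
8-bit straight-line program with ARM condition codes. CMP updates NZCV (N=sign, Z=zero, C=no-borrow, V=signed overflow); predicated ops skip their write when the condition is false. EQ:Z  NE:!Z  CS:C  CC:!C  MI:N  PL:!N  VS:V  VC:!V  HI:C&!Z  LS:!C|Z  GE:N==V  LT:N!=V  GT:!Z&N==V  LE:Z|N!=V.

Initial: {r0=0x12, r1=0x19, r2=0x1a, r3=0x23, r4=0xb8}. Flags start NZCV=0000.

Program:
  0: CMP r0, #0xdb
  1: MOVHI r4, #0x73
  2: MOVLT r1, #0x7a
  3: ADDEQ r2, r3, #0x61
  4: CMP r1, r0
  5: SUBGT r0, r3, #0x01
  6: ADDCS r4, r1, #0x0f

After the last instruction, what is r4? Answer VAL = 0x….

VAL = 0x28

0: ✓ CMP  NZCV=0000
1: · MOVHI
2: · MOVLT
3: · ADDEQ
4: ✓ CMP  NZCV=0010
5: ✓ SUBGT  r0←0x22
6: ✓ ADDCS  r4←0x28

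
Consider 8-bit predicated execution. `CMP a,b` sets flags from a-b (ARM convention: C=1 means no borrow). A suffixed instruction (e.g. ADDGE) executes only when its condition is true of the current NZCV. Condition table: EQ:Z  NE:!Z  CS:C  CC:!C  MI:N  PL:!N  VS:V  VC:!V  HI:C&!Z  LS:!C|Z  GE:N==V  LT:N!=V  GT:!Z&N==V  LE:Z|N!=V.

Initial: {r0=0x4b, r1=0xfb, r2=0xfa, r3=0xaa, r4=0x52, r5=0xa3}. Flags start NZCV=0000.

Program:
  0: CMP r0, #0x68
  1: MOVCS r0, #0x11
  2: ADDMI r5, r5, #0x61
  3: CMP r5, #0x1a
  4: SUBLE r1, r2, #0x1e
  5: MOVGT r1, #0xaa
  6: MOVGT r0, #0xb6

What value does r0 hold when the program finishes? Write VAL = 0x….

VAL = 0x4b

[0] flags=1000 → (cmp)
[1] flags=1000 CS?F → skip
[2] flags=1000 MI?T → r5=0x04
[3] flags=1000 → (cmp)
[4] flags=1000 LE?T → r1=0xdc
[5] flags=1000 GT?F → skip
[6] flags=1000 GT?F → skip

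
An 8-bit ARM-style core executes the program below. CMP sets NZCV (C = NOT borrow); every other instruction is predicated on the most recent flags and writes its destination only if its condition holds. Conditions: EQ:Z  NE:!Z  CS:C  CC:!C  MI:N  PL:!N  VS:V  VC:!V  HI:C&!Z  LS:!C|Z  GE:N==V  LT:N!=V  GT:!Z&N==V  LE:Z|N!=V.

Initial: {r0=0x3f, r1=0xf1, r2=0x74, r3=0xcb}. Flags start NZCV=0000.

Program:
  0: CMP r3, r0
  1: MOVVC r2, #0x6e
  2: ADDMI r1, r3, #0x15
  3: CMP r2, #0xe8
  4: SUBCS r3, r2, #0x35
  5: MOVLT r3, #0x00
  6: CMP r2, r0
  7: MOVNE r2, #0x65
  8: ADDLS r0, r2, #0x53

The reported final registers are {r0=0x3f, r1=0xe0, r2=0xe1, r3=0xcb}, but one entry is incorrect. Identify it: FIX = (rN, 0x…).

0: ✓ CMP  NZCV=1010
1: ✓ MOVVC  r2←0x6e
2: ✓ ADDMI  r1←0xe0
3: ✓ CMP  NZCV=1001
4: · SUBCS
5: · MOVLT
6: ✓ CMP  NZCV=0010
7: ✓ MOVNE  r2←0x65
8: · ADDLS

FIX = (r2, 0x65)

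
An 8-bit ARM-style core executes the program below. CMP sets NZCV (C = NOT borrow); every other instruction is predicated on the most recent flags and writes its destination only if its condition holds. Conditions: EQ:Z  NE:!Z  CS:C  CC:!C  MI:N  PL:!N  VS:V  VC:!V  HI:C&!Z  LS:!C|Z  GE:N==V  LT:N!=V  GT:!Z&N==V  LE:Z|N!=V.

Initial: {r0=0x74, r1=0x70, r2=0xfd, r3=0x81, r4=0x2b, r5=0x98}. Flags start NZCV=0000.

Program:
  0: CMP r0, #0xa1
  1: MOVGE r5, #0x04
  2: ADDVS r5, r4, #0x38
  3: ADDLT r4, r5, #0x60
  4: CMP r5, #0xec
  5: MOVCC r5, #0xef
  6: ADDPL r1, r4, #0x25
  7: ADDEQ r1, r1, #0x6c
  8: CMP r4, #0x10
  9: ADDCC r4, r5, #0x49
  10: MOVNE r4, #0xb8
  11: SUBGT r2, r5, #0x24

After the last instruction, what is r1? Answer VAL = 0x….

VAL = 0x50

0: ✓ CMP  NZCV=1001
1: ✓ MOVGE  r5←0x04
2: ✓ ADDVS  r5←0x63
3: · ADDLT
4: ✓ CMP  NZCV=0000
5: ✓ MOVCC  r5←0xef
6: ✓ ADDPL  r1←0x50
7: · ADDEQ
8: ✓ CMP  NZCV=0010
9: · ADDCC
10: ✓ MOVNE  r4←0xb8
11: ✓ SUBGT  r2←0xcb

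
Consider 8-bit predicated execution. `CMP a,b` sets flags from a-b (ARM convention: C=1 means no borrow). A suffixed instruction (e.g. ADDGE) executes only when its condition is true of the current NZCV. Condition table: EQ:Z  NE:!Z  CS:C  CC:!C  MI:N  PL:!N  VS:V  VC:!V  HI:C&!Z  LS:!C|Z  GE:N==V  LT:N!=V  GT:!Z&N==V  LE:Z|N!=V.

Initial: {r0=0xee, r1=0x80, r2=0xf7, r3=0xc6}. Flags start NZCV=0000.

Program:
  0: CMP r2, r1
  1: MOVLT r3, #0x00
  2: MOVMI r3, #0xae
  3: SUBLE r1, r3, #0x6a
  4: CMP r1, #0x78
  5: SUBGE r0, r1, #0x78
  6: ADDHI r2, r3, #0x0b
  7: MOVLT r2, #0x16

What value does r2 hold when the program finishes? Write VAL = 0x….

0: ✓ CMP  NZCV=0010
1: · MOVLT
2: · MOVMI
3: · SUBLE
4: ✓ CMP  NZCV=0011
5: · SUBGE
6: ✓ ADDHI  r2←0xd1
7: ✓ MOVLT  r2←0x16

VAL = 0x16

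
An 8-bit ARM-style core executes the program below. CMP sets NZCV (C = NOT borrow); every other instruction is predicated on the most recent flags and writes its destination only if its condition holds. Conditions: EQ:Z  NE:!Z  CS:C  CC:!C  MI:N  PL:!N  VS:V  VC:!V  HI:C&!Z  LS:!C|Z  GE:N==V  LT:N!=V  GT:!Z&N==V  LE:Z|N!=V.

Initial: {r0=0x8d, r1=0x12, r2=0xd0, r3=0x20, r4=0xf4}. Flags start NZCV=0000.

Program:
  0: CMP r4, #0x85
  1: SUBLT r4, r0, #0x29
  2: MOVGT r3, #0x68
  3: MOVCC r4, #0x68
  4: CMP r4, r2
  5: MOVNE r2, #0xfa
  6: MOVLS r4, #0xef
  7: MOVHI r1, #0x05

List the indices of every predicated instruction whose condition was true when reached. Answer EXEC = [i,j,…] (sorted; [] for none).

[0] flags=0010 → (cmp)
[1] flags=0010 LT?F → skip
[2] flags=0010 GT?T → r3=0x68
[3] flags=0010 CC?F → skip
[4] flags=0010 → (cmp)
[5] flags=0010 NE?T → r2=0xfa
[6] flags=0010 LS?F → skip
[7] flags=0010 HI?T → r1=0x05

EXEC = [2,5,7]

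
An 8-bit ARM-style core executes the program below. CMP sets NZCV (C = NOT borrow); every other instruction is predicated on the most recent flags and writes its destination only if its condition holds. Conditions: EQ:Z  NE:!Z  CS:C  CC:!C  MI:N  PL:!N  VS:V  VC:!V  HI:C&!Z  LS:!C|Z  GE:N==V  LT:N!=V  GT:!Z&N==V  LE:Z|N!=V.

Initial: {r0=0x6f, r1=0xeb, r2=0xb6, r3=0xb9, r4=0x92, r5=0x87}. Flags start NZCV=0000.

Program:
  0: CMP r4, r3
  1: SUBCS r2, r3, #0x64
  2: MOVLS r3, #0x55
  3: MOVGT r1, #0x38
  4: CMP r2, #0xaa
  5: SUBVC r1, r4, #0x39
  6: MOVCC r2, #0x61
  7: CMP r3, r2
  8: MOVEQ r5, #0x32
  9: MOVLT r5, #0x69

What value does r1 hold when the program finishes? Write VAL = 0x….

[0] flags=1000 → (cmp)
[1] flags=1000 CS?F → skip
[2] flags=1000 LS?T → r3=0x55
[3] flags=1000 GT?F → skip
[4] flags=0010 → (cmp)
[5] flags=0010 VC?T → r1=0x59
[6] flags=0010 CC?F → skip
[7] flags=1001 → (cmp)
[8] flags=1001 EQ?F → skip
[9] flags=1001 LT?F → skip

VAL = 0x59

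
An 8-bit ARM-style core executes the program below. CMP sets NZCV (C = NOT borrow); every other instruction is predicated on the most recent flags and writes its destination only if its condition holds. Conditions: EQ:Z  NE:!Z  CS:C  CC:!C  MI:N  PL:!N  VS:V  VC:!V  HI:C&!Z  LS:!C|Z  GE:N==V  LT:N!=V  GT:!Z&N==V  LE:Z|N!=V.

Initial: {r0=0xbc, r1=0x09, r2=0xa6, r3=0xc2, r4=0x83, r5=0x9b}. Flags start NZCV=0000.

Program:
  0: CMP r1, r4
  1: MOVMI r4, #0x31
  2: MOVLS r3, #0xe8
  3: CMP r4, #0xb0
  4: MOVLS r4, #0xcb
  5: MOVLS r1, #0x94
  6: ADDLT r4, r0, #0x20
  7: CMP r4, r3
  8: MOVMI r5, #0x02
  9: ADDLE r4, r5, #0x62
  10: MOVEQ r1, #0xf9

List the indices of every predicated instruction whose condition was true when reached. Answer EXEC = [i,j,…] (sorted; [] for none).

EXEC = [1,2,4,5,8,9]

[0] flags=1001 → (cmp)
[1] flags=1001 MI?T → r4=0x31
[2] flags=1001 LS?T → r3=0xe8
[3] flags=1001 → (cmp)
[4] flags=1001 LS?T → r4=0xcb
[5] flags=1001 LS?T → r1=0x94
[6] flags=1001 LT?F → skip
[7] flags=1000 → (cmp)
[8] flags=1000 MI?T → r5=0x02
[9] flags=1000 LE?T → r4=0x64
[10] flags=1000 EQ?F → skip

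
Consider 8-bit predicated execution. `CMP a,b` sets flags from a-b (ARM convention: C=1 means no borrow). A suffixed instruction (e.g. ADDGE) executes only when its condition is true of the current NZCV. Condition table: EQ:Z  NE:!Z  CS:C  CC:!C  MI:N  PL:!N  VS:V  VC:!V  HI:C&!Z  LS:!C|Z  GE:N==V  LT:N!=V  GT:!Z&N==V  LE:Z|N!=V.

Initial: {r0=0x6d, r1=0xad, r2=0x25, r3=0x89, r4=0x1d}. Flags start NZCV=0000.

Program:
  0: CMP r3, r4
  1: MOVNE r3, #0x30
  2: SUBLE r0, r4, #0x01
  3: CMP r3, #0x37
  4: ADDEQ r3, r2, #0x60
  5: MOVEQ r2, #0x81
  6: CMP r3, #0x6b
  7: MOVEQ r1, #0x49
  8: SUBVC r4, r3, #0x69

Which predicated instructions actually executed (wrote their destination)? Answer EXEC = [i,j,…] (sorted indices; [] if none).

EXEC = [1,2,8]

0: ✓ CMP  NZCV=0011
1: ✓ MOVNE  r3←0x30
2: ✓ SUBLE  r0←0x1c
3: ✓ CMP  NZCV=1000
4: · ADDEQ
5: · MOVEQ
6: ✓ CMP  NZCV=1000
7: · MOVEQ
8: ✓ SUBVC  r4←0xc7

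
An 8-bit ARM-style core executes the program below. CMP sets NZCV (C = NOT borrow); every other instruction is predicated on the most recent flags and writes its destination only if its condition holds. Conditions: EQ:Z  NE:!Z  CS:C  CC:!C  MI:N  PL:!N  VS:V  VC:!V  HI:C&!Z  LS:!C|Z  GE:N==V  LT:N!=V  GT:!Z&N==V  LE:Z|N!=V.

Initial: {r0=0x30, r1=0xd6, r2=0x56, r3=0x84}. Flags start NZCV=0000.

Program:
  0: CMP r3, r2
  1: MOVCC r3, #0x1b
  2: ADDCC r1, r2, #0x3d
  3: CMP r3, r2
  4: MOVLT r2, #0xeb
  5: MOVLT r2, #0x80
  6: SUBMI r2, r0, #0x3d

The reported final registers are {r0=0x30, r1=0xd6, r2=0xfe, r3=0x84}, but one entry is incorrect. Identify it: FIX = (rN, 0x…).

0: ✓ CMP  NZCV=0011
1: · MOVCC
2: · ADDCC
3: ✓ CMP  NZCV=0011
4: ✓ MOVLT  r2←0xeb
5: ✓ MOVLT  r2←0x80
6: · SUBMI

FIX = (r2, 0x80)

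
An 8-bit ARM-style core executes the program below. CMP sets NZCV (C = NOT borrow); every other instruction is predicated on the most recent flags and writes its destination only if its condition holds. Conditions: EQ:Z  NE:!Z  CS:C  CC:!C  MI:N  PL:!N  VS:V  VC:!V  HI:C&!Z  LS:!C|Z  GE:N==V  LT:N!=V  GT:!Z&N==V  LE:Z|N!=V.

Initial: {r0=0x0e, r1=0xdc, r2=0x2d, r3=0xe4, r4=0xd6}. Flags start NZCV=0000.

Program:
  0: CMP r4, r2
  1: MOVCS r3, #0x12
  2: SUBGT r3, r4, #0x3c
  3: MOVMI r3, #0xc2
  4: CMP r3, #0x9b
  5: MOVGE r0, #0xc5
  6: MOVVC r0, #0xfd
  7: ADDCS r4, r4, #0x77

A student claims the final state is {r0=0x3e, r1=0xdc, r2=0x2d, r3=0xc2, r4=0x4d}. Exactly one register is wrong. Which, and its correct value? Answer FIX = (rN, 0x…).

FIX = (r0, 0xfd)

0: ✓ CMP  NZCV=1010
1: ✓ MOVCS  r3←0x12
2: · SUBGT
3: ✓ MOVMI  r3←0xc2
4: ✓ CMP  NZCV=0010
5: ✓ MOVGE  r0←0xc5
6: ✓ MOVVC  r0←0xfd
7: ✓ ADDCS  r4←0x4d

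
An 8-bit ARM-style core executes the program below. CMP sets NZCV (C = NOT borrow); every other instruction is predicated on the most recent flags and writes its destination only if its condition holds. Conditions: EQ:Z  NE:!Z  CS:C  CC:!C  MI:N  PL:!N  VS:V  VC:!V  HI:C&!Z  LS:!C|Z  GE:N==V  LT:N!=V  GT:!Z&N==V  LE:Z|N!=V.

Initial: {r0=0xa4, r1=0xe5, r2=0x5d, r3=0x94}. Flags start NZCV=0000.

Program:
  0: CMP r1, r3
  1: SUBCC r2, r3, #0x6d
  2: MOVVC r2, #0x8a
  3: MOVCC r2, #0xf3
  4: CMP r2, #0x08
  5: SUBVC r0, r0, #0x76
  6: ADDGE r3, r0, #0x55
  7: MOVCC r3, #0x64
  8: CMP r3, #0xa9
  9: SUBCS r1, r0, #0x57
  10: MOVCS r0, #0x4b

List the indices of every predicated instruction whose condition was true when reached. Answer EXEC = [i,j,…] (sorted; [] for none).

[0] flags=0010 → (cmp)
[1] flags=0010 CC?F → skip
[2] flags=0010 VC?T → r2=0x8a
[3] flags=0010 CC?F → skip
[4] flags=1010 → (cmp)
[5] flags=1010 VC?T → r0=0x2e
[6] flags=1010 GE?F → skip
[7] flags=1010 CC?F → skip
[8] flags=1000 → (cmp)
[9] flags=1000 CS?F → skip
[10] flags=1000 CS?F → skip

EXEC = [2,5]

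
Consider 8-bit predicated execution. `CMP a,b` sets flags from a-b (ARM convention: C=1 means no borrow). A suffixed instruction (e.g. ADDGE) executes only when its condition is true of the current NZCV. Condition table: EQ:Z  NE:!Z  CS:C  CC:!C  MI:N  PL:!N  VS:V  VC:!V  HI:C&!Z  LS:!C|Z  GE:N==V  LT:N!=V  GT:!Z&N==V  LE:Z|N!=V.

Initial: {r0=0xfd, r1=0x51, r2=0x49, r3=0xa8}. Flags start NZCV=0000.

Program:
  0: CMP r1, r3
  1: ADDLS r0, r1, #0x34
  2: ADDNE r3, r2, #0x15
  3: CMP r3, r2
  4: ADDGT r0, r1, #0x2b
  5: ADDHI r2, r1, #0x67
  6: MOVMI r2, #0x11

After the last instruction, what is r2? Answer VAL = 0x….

[0] flags=1001 → (cmp)
[1] flags=1001 LS?T → r0=0x85
[2] flags=1001 NE?T → r3=0x5e
[3] flags=0010 → (cmp)
[4] flags=0010 GT?T → r0=0x7c
[5] flags=0010 HI?T → r2=0xb8
[6] flags=0010 MI?F → skip

VAL = 0xb8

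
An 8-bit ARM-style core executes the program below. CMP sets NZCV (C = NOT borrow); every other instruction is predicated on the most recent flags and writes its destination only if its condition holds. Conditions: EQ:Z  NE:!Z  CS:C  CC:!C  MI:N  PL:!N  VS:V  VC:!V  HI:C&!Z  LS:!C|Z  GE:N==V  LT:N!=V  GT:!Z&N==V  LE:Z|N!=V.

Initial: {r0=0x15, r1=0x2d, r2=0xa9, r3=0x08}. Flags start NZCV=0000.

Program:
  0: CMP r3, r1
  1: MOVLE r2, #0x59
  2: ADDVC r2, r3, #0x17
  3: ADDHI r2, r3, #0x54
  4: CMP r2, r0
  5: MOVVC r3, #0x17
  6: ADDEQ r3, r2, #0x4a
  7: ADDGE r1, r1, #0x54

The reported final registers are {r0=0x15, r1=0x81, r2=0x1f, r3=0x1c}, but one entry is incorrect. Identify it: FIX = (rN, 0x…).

[0] flags=1000 → (cmp)
[1] flags=1000 LE?T → r2=0x59
[2] flags=1000 VC?T → r2=0x1f
[3] flags=1000 HI?F → skip
[4] flags=0010 → (cmp)
[5] flags=0010 VC?T → r3=0x17
[6] flags=0010 EQ?F → skip
[7] flags=0010 GE?T → r1=0x81

FIX = (r3, 0x17)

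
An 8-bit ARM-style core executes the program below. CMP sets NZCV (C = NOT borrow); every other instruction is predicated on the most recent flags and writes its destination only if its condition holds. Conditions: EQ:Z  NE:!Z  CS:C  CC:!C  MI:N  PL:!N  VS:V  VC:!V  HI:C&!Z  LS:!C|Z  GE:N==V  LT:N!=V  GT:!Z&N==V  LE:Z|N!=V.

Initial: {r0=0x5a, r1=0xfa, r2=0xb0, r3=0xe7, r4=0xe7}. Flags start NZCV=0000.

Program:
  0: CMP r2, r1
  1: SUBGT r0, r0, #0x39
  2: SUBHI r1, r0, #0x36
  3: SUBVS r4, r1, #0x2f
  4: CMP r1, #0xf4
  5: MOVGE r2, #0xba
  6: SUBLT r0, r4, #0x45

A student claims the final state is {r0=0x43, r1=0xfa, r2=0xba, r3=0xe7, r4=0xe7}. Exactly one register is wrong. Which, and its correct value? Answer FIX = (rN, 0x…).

0: ✓ CMP  NZCV=1000
1: · SUBGT
2: · SUBHI
3: · SUBVS
4: ✓ CMP  NZCV=0010
5: ✓ MOVGE  r2←0xba
6: · SUBLT

FIX = (r0, 0x5a)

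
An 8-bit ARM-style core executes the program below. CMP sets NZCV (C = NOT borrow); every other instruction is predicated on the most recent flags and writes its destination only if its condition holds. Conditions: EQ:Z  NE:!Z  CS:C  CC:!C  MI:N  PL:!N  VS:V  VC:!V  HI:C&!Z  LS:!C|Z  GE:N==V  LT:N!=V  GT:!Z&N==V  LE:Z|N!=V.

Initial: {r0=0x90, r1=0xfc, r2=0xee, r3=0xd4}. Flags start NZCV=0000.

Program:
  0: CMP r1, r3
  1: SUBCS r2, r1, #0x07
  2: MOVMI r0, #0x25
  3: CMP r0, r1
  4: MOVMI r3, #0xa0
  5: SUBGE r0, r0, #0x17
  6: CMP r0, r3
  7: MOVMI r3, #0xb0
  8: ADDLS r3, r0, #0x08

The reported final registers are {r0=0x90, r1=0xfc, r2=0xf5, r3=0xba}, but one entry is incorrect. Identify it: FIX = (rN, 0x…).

[0] flags=0010 → (cmp)
[1] flags=0010 CS?T → r2=0xf5
[2] flags=0010 MI?F → skip
[3] flags=1000 → (cmp)
[4] flags=1000 MI?T → r3=0xa0
[5] flags=1000 GE?F → skip
[6] flags=1000 → (cmp)
[7] flags=1000 MI?T → r3=0xb0
[8] flags=1000 LS?T → r3=0x98

FIX = (r3, 0x98)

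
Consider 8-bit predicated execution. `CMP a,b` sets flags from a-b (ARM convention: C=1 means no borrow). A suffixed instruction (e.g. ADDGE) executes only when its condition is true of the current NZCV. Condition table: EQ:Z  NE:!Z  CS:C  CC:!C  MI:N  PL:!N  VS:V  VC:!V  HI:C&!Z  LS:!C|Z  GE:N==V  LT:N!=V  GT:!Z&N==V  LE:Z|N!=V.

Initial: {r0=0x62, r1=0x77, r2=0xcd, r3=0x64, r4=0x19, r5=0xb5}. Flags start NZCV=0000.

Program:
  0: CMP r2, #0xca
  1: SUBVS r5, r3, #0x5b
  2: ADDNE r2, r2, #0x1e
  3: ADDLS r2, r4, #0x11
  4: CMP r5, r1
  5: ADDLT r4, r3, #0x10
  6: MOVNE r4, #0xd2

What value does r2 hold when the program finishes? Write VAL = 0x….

0: ✓ CMP  NZCV=0010
1: · SUBVS
2: ✓ ADDNE  r2←0xeb
3: · ADDLS
4: ✓ CMP  NZCV=0011
5: ✓ ADDLT  r4←0x74
6: ✓ MOVNE  r4←0xd2

VAL = 0xeb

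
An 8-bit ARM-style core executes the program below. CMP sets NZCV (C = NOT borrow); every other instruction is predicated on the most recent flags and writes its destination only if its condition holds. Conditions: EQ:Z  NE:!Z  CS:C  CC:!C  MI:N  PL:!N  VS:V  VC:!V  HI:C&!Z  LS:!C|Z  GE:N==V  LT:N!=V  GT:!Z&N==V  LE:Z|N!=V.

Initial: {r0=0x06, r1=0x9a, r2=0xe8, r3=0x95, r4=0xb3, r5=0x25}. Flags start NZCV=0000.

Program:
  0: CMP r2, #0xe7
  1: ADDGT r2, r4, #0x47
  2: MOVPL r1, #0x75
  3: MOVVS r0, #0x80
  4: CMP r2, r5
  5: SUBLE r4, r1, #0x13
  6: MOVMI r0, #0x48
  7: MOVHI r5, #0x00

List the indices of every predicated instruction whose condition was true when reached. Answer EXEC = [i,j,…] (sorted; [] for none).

EXEC = [1,2,5,6,7]

[0] flags=0010 → (cmp)
[1] flags=0010 GT?T → r2=0xfa
[2] flags=0010 PL?T → r1=0x75
[3] flags=0010 VS?F → skip
[4] flags=1010 → (cmp)
[5] flags=1010 LE?T → r4=0x62
[6] flags=1010 MI?T → r0=0x48
[7] flags=1010 HI?T → r5=0x00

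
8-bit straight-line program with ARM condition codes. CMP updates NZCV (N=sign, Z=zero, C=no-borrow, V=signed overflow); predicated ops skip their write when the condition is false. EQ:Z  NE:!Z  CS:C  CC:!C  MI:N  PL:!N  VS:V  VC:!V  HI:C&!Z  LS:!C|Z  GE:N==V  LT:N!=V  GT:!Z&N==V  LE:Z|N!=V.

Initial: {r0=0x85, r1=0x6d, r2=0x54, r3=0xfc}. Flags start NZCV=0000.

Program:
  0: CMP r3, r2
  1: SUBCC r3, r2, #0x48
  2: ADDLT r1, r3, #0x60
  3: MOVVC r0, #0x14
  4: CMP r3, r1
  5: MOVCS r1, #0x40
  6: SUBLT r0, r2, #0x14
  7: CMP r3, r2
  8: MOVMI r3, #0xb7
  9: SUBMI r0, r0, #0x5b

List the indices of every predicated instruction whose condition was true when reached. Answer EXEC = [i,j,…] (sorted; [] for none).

0: ✓ CMP  NZCV=1010
1: · SUBCC
2: ✓ ADDLT  r1←0x5c
3: ✓ MOVVC  r0←0x14
4: ✓ CMP  NZCV=1010
5: ✓ MOVCS  r1←0x40
6: ✓ SUBLT  r0←0x40
7: ✓ CMP  NZCV=1010
8: ✓ MOVMI  r3←0xb7
9: ✓ SUBMI  r0←0xe5

EXEC = [2,3,5,6,8,9]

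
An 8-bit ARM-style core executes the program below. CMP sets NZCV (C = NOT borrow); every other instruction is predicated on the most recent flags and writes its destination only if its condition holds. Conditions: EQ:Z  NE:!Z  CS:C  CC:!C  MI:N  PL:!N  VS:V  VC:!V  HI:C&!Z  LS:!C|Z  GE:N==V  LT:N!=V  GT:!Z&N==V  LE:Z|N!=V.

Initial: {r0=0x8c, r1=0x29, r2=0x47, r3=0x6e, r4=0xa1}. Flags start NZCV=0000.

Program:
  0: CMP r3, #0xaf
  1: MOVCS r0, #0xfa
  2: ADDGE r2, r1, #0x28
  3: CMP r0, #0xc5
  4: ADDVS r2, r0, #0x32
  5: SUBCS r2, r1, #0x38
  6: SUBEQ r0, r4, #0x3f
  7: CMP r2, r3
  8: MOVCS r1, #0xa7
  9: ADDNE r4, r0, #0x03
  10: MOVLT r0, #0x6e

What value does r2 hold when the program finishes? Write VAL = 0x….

VAL = 0x51

0: ✓ CMP  NZCV=1001
1: · MOVCS
2: ✓ ADDGE  r2←0x51
3: ✓ CMP  NZCV=1000
4: · ADDVS
5: · SUBCS
6: · SUBEQ
7: ✓ CMP  NZCV=1000
8: · MOVCS
9: ✓ ADDNE  r4←0x8f
10: ✓ MOVLT  r0←0x6e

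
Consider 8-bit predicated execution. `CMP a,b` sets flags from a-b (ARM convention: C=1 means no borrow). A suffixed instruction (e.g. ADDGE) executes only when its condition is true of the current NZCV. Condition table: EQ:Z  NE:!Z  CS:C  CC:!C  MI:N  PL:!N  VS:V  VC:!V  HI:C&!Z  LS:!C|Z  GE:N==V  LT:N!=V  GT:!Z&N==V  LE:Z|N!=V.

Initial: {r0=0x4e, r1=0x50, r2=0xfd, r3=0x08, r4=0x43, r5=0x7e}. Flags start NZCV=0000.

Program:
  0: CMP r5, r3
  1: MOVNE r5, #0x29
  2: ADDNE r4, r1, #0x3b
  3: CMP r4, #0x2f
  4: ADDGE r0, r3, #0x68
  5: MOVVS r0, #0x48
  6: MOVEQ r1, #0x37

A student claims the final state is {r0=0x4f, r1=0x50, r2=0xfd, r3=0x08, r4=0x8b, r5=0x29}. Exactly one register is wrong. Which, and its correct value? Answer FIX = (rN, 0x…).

0: ✓ CMP  NZCV=0010
1: ✓ MOVNE  r5←0x29
2: ✓ ADDNE  r4←0x8b
3: ✓ CMP  NZCV=0011
4: · ADDGE
5: ✓ MOVVS  r0←0x48
6: · MOVEQ

FIX = (r0, 0x48)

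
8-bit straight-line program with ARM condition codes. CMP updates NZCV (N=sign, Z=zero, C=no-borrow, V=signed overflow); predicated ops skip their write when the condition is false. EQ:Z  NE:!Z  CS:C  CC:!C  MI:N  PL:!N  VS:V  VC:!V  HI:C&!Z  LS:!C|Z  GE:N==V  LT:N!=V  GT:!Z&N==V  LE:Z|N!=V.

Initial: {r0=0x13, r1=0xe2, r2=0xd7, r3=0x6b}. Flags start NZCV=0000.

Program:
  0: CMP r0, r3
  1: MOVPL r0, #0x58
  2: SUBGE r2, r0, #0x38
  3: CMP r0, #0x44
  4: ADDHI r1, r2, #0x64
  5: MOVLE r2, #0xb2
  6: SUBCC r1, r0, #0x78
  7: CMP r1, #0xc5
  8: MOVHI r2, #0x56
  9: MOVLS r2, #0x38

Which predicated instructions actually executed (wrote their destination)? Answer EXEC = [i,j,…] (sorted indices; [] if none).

[0] flags=1000 → (cmp)
[1] flags=1000 PL?F → skip
[2] flags=1000 GE?F → skip
[3] flags=1000 → (cmp)
[4] flags=1000 HI?F → skip
[5] flags=1000 LE?T → r2=0xb2
[6] flags=1000 CC?T → r1=0x9b
[7] flags=1000 → (cmp)
[8] flags=1000 HI?F → skip
[9] flags=1000 LS?T → r2=0x38

EXEC = [5,6,9]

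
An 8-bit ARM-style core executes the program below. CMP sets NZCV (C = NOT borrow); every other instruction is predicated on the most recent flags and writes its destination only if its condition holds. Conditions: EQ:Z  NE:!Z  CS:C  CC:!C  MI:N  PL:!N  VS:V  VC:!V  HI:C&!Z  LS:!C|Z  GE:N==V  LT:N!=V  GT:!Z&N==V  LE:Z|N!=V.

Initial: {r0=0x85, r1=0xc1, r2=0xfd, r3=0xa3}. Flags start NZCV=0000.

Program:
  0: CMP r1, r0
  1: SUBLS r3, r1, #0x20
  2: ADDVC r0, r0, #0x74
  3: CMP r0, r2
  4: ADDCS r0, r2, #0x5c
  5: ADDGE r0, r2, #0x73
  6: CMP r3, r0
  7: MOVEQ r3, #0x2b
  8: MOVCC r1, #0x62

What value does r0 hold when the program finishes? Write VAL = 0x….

VAL = 0xf9

0: ✓ CMP  NZCV=0010
1: · SUBLS
2: ✓ ADDVC  r0←0xf9
3: ✓ CMP  NZCV=1000
4: · ADDCS
5: · ADDGE
6: ✓ CMP  NZCV=1000
7: · MOVEQ
8: ✓ MOVCC  r1←0x62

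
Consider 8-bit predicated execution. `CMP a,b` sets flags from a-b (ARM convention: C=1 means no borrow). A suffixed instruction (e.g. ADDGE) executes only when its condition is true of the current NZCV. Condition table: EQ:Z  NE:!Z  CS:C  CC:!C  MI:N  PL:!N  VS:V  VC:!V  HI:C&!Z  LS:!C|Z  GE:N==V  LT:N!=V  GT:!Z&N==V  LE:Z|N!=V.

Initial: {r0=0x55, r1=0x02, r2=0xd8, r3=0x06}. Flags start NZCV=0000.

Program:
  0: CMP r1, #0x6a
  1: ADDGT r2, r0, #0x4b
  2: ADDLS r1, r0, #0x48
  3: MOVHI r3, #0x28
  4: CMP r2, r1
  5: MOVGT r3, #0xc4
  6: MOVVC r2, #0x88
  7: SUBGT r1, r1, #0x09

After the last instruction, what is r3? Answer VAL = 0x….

0: ✓ CMP  NZCV=1000
1: · ADDGT
2: ✓ ADDLS  r1←0x9d
3: · MOVHI
4: ✓ CMP  NZCV=0010
5: ✓ MOVGT  r3←0xc4
6: ✓ MOVVC  r2←0x88
7: ✓ SUBGT  r1←0x94

VAL = 0xc4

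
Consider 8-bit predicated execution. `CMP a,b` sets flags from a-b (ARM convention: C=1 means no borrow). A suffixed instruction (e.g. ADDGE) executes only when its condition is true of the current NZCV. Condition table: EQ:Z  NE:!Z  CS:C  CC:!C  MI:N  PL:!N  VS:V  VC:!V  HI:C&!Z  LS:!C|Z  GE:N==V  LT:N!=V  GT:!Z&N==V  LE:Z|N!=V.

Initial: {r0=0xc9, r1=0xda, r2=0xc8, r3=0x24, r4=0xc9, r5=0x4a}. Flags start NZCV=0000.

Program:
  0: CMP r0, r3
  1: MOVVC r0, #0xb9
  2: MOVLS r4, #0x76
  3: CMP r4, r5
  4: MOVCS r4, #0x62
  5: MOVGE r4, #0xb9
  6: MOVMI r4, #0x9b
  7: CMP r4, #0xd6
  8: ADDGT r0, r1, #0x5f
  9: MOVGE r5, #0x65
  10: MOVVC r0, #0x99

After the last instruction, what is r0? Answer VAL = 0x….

VAL = 0x39

0: ✓ CMP  NZCV=1010
1: ✓ MOVVC  r0←0xb9
2: · MOVLS
3: ✓ CMP  NZCV=0011
4: ✓ MOVCS  r4←0x62
5: · MOVGE
6: · MOVMI
7: ✓ CMP  NZCV=1001
8: ✓ ADDGT  r0←0x39
9: ✓ MOVGE  r5←0x65
10: · MOVVC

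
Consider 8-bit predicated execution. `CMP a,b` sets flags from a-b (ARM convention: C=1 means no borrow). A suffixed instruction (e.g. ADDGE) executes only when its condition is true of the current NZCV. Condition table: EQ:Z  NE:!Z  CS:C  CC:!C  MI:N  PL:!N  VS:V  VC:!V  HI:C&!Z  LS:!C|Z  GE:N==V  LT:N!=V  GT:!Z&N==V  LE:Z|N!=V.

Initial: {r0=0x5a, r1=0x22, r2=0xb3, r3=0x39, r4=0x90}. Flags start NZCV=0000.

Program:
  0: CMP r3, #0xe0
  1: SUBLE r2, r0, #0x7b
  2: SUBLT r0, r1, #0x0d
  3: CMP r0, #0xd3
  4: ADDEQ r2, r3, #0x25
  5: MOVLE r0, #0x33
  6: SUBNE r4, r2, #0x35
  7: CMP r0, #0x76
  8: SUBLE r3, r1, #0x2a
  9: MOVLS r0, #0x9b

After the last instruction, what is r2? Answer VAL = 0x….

VAL = 0xb3

0: ✓ CMP  NZCV=0000
1: · SUBLE
2: · SUBLT
3: ✓ CMP  NZCV=1001
4: · ADDEQ
5: · MOVLE
6: ✓ SUBNE  r4←0x7e
7: ✓ CMP  NZCV=1000
8: ✓ SUBLE  r3←0xf8
9: ✓ MOVLS  r0←0x9b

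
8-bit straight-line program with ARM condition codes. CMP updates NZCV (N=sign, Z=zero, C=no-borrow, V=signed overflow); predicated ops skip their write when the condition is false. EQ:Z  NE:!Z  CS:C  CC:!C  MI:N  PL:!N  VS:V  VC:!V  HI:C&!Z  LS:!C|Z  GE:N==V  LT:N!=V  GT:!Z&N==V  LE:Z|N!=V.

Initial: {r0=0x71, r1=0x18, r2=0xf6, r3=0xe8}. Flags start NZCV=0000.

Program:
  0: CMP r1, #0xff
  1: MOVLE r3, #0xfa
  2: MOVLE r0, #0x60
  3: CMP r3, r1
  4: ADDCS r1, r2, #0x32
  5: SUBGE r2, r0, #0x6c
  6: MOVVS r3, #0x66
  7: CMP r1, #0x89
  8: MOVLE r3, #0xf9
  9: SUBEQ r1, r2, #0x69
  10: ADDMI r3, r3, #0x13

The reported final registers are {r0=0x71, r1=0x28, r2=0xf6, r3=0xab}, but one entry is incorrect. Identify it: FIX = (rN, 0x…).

[0] flags=0000 → (cmp)
[1] flags=0000 LE?F → skip
[2] flags=0000 LE?F → skip
[3] flags=1010 → (cmp)
[4] flags=1010 CS?T → r1=0x28
[5] flags=1010 GE?F → skip
[6] flags=1010 VS?F → skip
[7] flags=1001 → (cmp)
[8] flags=1001 LE?F → skip
[9] flags=1001 EQ?F → skip
[10] flags=1001 MI?T → r3=0xfb

FIX = (r3, 0xfb)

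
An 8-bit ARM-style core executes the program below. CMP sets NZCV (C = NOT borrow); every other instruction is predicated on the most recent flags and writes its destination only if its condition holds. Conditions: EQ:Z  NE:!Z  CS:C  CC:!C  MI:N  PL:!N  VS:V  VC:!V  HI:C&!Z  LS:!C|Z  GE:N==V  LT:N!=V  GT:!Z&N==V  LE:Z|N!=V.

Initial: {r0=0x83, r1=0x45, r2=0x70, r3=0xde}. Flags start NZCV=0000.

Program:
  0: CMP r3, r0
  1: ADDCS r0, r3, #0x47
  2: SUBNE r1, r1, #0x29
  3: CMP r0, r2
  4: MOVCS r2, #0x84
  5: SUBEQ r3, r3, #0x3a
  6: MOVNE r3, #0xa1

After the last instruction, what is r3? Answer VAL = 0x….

0: ✓ CMP  NZCV=0010
1: ✓ ADDCS  r0←0x25
2: ✓ SUBNE  r1←0x1c
3: ✓ CMP  NZCV=1000
4: · MOVCS
5: · SUBEQ
6: ✓ MOVNE  r3←0xa1

VAL = 0xa1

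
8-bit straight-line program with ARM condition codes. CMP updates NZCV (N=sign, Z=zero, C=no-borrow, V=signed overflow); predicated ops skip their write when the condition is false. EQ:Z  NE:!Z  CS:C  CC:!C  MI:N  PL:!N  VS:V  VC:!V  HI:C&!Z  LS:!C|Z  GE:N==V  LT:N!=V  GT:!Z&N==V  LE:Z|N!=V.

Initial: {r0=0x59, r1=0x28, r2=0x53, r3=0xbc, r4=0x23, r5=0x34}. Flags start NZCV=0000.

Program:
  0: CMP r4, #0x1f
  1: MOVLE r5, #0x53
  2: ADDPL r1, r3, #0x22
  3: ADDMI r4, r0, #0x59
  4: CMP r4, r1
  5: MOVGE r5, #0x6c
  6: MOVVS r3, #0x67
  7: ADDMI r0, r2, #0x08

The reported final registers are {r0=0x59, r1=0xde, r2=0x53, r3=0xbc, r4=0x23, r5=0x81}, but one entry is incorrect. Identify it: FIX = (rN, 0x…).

[0] flags=0010 → (cmp)
[1] flags=0010 LE?F → skip
[2] flags=0010 PL?T → r1=0xde
[3] flags=0010 MI?F → skip
[4] flags=0000 → (cmp)
[5] flags=0000 GE?T → r5=0x6c
[6] flags=0000 VS?F → skip
[7] flags=0000 MI?F → skip

FIX = (r5, 0x6c)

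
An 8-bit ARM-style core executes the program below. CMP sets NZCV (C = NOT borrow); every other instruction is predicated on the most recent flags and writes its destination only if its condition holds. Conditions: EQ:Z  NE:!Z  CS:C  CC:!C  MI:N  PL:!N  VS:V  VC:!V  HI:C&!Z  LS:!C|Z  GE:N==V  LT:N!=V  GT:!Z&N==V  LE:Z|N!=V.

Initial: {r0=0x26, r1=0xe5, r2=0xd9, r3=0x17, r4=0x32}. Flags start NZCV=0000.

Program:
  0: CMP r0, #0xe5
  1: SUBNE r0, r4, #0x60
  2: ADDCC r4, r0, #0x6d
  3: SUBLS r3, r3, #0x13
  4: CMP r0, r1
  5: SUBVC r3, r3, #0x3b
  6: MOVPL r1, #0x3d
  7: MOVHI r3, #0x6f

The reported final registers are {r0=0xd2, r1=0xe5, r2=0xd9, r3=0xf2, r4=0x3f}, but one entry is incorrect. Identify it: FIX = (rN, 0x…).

FIX = (r3, 0xc9)

0: ✓ CMP  NZCV=0000
1: ✓ SUBNE  r0←0xd2
2: ✓ ADDCC  r4←0x3f
3: ✓ SUBLS  r3←0x04
4: ✓ CMP  NZCV=1000
5: ✓ SUBVC  r3←0xc9
6: · MOVPL
7: · MOVHI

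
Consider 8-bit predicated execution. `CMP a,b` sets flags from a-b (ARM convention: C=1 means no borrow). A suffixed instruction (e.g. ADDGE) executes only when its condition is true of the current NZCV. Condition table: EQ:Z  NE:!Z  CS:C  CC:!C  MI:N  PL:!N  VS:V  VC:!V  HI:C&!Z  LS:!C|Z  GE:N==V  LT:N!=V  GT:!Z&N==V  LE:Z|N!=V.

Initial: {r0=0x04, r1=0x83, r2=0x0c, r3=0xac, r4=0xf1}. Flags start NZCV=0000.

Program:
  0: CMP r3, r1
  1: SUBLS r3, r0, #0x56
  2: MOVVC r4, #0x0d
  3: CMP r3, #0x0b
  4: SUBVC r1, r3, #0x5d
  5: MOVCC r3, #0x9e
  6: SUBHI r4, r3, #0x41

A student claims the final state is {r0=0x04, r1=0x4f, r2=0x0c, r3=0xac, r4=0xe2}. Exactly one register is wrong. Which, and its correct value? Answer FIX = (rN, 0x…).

0: ✓ CMP  NZCV=0010
1: · SUBLS
2: ✓ MOVVC  r4←0x0d
3: ✓ CMP  NZCV=1010
4: ✓ SUBVC  r1←0x4f
5: · MOVCC
6: ✓ SUBHI  r4←0x6b

FIX = (r4, 0x6b)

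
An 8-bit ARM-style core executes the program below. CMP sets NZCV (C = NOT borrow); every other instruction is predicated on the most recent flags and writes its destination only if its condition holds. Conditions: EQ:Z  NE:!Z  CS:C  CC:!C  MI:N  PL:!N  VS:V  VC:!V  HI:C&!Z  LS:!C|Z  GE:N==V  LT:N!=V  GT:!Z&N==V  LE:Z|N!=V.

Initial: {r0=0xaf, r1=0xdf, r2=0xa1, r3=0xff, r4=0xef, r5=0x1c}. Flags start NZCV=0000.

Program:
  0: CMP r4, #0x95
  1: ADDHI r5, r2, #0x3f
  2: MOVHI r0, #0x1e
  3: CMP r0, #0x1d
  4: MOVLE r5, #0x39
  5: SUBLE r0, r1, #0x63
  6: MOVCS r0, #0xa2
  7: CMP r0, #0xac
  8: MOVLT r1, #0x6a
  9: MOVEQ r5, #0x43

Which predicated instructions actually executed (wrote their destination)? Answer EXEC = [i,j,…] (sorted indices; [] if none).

[0] flags=0010 → (cmp)
[1] flags=0010 HI?T → r5=0xe0
[2] flags=0010 HI?T → r0=0x1e
[3] flags=0010 → (cmp)
[4] flags=0010 LE?F → skip
[5] flags=0010 LE?F → skip
[6] flags=0010 CS?T → r0=0xa2
[7] flags=1000 → (cmp)
[8] flags=1000 LT?T → r1=0x6a
[9] flags=1000 EQ?F → skip

EXEC = [1,2,6,8]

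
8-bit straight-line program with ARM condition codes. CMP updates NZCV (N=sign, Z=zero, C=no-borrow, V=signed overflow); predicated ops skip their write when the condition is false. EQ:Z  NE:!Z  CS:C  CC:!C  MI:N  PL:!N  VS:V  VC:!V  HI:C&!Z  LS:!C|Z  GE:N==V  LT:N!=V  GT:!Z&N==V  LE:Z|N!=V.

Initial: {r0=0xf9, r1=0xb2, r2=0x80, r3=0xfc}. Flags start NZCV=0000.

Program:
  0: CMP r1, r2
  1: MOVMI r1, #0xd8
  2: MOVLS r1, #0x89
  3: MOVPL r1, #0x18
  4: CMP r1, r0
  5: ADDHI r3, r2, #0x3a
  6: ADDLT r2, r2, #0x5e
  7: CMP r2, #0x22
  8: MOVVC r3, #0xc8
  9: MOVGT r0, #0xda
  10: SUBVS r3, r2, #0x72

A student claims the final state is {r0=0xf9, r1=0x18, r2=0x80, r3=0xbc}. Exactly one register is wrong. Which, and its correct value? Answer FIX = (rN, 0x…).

FIX = (r3, 0x0e)

0: ✓ CMP  NZCV=0010
1: · MOVMI
2: · MOVLS
3: ✓ MOVPL  r1←0x18
4: ✓ CMP  NZCV=0000
5: · ADDHI
6: · ADDLT
7: ✓ CMP  NZCV=0011
8: · MOVVC
9: · MOVGT
10: ✓ SUBVS  r3←0x0e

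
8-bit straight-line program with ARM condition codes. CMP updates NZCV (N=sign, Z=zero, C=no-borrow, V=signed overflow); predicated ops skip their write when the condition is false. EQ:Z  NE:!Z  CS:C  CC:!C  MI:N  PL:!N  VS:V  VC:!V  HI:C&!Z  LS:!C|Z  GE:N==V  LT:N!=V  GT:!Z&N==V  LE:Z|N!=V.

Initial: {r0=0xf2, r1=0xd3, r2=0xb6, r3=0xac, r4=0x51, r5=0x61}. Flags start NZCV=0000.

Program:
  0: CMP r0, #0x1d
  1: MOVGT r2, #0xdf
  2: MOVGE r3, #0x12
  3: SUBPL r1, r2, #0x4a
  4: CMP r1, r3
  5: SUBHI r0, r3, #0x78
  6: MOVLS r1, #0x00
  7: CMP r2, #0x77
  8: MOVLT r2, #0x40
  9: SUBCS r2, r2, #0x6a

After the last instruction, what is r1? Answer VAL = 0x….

VAL = 0xd3

0: ✓ CMP  NZCV=1010
1: · MOVGT
2: · MOVGE
3: · SUBPL
4: ✓ CMP  NZCV=0010
5: ✓ SUBHI  r0←0x34
6: · MOVLS
7: ✓ CMP  NZCV=0011
8: ✓ MOVLT  r2←0x40
9: ✓ SUBCS  r2←0xd6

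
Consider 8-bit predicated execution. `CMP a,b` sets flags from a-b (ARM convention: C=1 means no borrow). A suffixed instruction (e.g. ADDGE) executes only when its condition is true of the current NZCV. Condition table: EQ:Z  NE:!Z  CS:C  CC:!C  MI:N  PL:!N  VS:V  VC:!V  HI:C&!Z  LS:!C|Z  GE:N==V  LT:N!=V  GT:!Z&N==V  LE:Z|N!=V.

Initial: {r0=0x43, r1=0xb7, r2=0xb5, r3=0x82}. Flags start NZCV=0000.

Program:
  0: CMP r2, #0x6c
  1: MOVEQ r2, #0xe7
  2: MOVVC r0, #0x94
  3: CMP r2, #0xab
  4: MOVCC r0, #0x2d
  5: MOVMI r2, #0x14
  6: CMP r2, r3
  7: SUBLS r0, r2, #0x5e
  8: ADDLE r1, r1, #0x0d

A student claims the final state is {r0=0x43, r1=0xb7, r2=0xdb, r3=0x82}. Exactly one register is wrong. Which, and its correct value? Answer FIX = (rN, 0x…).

FIX = (r2, 0xb5)

[0] flags=0011 → (cmp)
[1] flags=0011 EQ?F → skip
[2] flags=0011 VC?F → skip
[3] flags=0010 → (cmp)
[4] flags=0010 CC?F → skip
[5] flags=0010 MI?F → skip
[6] flags=0010 → (cmp)
[7] flags=0010 LS?F → skip
[8] flags=0010 LE?F → skip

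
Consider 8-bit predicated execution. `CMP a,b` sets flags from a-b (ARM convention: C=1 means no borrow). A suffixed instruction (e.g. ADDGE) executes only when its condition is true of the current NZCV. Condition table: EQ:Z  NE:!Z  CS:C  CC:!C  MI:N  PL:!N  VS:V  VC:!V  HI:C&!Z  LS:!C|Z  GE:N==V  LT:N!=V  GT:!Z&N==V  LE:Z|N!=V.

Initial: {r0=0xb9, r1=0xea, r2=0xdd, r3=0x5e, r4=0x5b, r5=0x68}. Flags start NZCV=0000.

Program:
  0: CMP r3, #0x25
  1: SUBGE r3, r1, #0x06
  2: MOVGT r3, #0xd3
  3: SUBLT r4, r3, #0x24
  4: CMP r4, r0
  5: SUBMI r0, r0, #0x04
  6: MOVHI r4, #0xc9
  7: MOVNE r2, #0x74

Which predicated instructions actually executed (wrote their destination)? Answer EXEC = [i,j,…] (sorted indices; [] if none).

EXEC = [1,2,5,7]

0: ✓ CMP  NZCV=0010
1: ✓ SUBGE  r3←0xe4
2: ✓ MOVGT  r3←0xd3
3: · SUBLT
4: ✓ CMP  NZCV=1001
5: ✓ SUBMI  r0←0xb5
6: · MOVHI
7: ✓ MOVNE  r2←0x74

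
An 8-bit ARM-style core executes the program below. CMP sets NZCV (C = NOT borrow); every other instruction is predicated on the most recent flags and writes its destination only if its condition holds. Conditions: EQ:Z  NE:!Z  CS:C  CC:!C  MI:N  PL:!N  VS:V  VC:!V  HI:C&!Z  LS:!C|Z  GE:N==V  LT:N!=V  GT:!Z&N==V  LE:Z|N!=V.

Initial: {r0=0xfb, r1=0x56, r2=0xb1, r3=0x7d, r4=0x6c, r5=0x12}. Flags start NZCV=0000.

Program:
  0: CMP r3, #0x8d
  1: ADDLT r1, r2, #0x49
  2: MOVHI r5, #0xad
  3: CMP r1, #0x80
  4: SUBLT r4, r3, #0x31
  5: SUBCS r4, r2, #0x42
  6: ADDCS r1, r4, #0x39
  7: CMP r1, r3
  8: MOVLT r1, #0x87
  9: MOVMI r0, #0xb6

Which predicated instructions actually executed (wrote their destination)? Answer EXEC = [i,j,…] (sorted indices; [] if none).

EXEC = [8,9]

[0] flags=1001 → (cmp)
[1] flags=1001 LT?F → skip
[2] flags=1001 HI?F → skip
[3] flags=1001 → (cmp)
[4] flags=1001 LT?F → skip
[5] flags=1001 CS?F → skip
[6] flags=1001 CS?F → skip
[7] flags=1000 → (cmp)
[8] flags=1000 LT?T → r1=0x87
[9] flags=1000 MI?T → r0=0xb6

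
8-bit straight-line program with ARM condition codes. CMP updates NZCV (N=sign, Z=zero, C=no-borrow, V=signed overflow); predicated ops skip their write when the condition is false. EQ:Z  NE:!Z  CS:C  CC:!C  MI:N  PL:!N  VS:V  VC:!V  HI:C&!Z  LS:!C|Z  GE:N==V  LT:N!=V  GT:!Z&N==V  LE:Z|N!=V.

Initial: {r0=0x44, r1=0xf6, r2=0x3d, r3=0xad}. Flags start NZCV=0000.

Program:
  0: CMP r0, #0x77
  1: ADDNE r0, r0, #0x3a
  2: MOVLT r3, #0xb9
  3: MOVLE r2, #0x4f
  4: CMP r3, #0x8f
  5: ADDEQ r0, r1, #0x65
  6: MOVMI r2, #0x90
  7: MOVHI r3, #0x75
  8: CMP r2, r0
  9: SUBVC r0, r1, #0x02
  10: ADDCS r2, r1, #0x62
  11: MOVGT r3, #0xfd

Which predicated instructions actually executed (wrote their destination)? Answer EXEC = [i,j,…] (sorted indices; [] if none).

[0] flags=1000 → (cmp)
[1] flags=1000 NE?T → r0=0x7e
[2] flags=1000 LT?T → r3=0xb9
[3] flags=1000 LE?T → r2=0x4f
[4] flags=0010 → (cmp)
[5] flags=0010 EQ?F → skip
[6] flags=0010 MI?F → skip
[7] flags=0010 HI?T → r3=0x75
[8] flags=1000 → (cmp)
[9] flags=1000 VC?T → r0=0xf4
[10] flags=1000 CS?F → skip
[11] flags=1000 GT?F → skip

EXEC = [1,2,3,7,9]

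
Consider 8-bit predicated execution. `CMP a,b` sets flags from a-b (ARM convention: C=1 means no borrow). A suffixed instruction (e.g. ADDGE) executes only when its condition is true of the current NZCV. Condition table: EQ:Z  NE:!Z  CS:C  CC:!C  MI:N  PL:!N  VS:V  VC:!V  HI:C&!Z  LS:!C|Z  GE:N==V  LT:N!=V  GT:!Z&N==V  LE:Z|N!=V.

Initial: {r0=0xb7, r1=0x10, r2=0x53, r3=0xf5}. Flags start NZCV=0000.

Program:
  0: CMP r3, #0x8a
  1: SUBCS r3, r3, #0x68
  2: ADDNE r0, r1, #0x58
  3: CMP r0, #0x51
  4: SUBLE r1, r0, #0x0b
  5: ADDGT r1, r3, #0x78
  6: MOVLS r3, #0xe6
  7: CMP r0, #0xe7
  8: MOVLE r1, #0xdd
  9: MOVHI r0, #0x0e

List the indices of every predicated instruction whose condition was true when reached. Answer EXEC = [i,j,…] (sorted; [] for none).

[0] flags=0010 → (cmp)
[1] flags=0010 CS?T → r3=0x8d
[2] flags=0010 NE?T → r0=0x68
[3] flags=0010 → (cmp)
[4] flags=0010 LE?F → skip
[5] flags=0010 GT?T → r1=0x05
[6] flags=0010 LS?F → skip
[7] flags=1001 → (cmp)
[8] flags=1001 LE?F → skip
[9] flags=1001 HI?F → skip

EXEC = [1,2,5]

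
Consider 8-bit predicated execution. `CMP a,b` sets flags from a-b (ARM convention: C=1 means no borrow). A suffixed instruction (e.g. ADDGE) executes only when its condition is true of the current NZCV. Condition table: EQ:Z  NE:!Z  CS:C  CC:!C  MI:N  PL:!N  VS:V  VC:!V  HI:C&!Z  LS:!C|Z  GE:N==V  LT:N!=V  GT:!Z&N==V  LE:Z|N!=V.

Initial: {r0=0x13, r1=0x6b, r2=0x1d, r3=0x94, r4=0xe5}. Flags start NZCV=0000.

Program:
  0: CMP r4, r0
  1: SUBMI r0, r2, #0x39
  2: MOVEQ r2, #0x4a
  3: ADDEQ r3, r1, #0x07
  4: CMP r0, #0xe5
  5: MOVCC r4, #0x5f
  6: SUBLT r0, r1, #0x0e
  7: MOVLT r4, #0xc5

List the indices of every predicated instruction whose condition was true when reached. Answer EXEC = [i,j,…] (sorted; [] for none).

0: ✓ CMP  NZCV=1010
1: ✓ SUBMI  r0←0xe4
2: · MOVEQ
3: · ADDEQ
4: ✓ CMP  NZCV=1000
5: ✓ MOVCC  r4←0x5f
6: ✓ SUBLT  r0←0x5d
7: ✓ MOVLT  r4←0xc5

EXEC = [1,5,6,7]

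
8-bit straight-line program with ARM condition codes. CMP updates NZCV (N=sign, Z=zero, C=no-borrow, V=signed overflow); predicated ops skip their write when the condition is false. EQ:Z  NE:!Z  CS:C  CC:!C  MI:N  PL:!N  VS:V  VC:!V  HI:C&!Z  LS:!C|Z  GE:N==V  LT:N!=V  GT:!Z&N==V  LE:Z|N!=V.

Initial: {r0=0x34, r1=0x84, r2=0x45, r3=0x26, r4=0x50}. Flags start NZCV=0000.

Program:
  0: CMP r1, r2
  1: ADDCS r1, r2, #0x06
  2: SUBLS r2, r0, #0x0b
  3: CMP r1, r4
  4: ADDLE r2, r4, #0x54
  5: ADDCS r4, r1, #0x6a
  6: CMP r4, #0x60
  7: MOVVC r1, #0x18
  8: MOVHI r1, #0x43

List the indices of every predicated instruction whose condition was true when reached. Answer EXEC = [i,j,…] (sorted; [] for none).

[0] flags=0011 → (cmp)
[1] flags=0011 CS?T → r1=0x4b
[2] flags=0011 LS?F → skip
[3] flags=1000 → (cmp)
[4] flags=1000 LE?T → r2=0xa4
[5] flags=1000 CS?F → skip
[6] flags=1000 → (cmp)
[7] flags=1000 VC?T → r1=0x18
[8] flags=1000 HI?F → skip

EXEC = [1,4,7]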